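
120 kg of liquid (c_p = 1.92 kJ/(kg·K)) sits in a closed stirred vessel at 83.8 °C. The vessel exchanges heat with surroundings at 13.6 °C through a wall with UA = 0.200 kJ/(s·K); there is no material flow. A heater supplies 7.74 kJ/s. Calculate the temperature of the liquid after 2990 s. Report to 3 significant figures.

54.7 °C

Lumped-capacitance energy balance: M c_p dT/dt = UA(T_amb − T) + Q̇.
dT/dt = (T_ss − T)/τ with T_ss = T_amb + Q̇/UA = 13.6 + 7.74/0.200 = 52.300 °C, τ = M c_p/UA = 120·1.92/0.200 = 1152.0 s.
Solution: T(t) = T_ss + (T₀ − T_ss) e^(−t/τ).
T(2990) = 52.300 + (31.500)·0.074610 = 54.650 °C.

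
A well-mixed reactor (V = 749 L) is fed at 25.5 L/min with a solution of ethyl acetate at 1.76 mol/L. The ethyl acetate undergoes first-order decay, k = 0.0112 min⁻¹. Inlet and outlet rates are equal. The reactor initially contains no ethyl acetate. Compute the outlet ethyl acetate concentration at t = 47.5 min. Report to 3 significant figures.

V dC/dt = Q(C_in − C) − k V C.
dC/dt = (Q/V) C_in − (Q/V + k) C; effective rate a = Q/V + k = 0.034045 + 0.0112 = 0.045245 min⁻¹.
C_ss = Q C_in/(Q + kV) = 1.3243 mol/L; C(t) = C_ss + (C₀ − C_ss) e^(−a t).
C(47.5) = 1.3243 + (-1.3243)·e^(−0.045245·47.5) = 1.3243 + (-1.3243)·0.11658 = 1.1699 mol/L.

1.17 mol/L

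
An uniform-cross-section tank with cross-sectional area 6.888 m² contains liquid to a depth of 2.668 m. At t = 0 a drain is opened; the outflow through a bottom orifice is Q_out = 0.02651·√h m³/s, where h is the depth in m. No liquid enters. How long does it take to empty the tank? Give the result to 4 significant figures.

848.8 s

With no inflow, A dh/dt = −0.02651 √h.
This is separable: 2 d(√h)/dt = −0.02651/A, so √h = √h₀ − (0.02651/(2A)) t.
Set h = 0: 2√h₀ = (0.02651/A) t_empty ⇒ t_empty = 2A√h₀/0.02651.
t_empty = 2·6.888·√2.668/0.02651 = 13.7760·1.63340/0.02651 = 848.802 s.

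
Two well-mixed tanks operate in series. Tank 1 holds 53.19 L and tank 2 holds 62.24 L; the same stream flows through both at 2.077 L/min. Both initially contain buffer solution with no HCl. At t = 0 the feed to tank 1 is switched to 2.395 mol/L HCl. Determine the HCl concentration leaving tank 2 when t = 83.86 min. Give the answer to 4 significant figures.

1.924 mol/L

Species balance on tank i: dCᵢ/dt = (Cᵢ₋₁ − Cᵢ)/τᵢ with τᵢ = Vᵢ/Q.
τ₁ = 53.19/2.077 = 25.6091 min; τ₂ = 62.24/2.077 = 29.9663 min.
Solving the cascade with C₁(0)=C₂(0)=0 gives C₂(t) = C_in[1 − (τ₁ e^(−t/τ₁) − τ₂ e^(−t/τ₂))/(τ₁ − τ₂)].
At t = 83.86: e^(−t/τ₁) = 0.0378311, e^(−t/τ₂) = 0.0609027.
C₂ = 2.395·[1 − (25.6091·0.0378311 − 29.9663·0.0609027)/(-4.35725)] = 2.395·0.803497 = 1.92438 mol/L.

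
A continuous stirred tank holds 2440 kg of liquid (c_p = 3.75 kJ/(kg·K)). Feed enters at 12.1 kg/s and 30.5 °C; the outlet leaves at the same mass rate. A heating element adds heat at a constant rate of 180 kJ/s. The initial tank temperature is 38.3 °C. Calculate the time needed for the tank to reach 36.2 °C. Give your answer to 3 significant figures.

160 s

M c_p dT/dt = ṁ c_p (T_in − T) + Q̇.
τ = M/ṁ = 201.65 s; T_ss = T_in + Q̇/(ṁ c_p) = 34.467 °C.
T(t) = T_ss + (T₀ − T_ss) e^(−t/τ). Set T = 36.2:
e^(−t/τ) = (36.2 − 34.467)/(38.3 − 34.467) = 0.45213
t = −201.65 · ln(0.45213) = 160.07 s.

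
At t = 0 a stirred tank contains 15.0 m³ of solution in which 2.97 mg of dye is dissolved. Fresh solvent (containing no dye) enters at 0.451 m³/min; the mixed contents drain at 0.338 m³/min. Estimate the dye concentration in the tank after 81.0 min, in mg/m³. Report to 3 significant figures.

Total volume: dV/dt = Q_in − Q_out = 0.11300 m³/min, so V(t) = 15.0 + 0.11300 t and V(81.0) = 24.153 m³.
Solute balance: dm/dt = 0 − Q_out C = −Q_out m/V(t).
Separate: dm/m = −Q_out dt/V(t) ⇒ ln(m/m₀) = −(Q_out/(Q_in−Q_out)) ln(V/V₀).
m = m₀ (V₀/V)^(Q_out/(Q_in−Q_out)) = 2.97 × (15.0/24.153)^(2.9912) = 0.71441 mg.
C = m/V = 0.71441/24.153 = 0.029579 mg/m³.

0.0296 mg/m³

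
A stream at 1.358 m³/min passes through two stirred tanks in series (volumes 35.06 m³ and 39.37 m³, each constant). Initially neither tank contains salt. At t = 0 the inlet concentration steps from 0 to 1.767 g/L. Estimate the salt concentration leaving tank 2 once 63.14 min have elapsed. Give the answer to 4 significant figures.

1.184 g/L

Species balance on tank i: dCᵢ/dt = (Cᵢ₋₁ − Cᵢ)/τᵢ with τᵢ = Vᵢ/Q.
τ₁ = 35.06/1.358 = 25.8174 min; τ₂ = 39.37/1.358 = 28.9912 min.
Solving the cascade with C₁(0)=C₂(0)=0 gives C₂(t) = C_in[1 − (τ₁ e^(−t/τ₁) − τ₂ e^(−t/τ₂))/(τ₁ − τ₂)].
At t = 63.14: e^(−t/τ₁) = 0.0866707, e^(−t/τ₂) = 0.113279.
C₂ = 1.767·[1 − (25.8174·0.0866707 − 28.9912·0.113279)/(-3.17378)] = 1.767·0.670277 = 1.18438 g/L.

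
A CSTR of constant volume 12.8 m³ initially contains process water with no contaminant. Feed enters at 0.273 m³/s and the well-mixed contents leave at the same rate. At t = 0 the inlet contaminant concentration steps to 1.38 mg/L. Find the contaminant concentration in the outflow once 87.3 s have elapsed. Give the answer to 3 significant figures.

1.17 mg/L

Accumulation = in − out for the solute gives V dC/dt = Q(C_in − C).
Rewrite as dC/dt + C/τ = C_in/τ, τ = V/Q = 46.886 s.
This is linear first-order; C(t) = C_in + (C₀ − C_in) e^(−t/τ).
C(87.3) = 1.38 + (0 − 1.38)·e^(−87.3/46.886) = 1.38 + (-1.3800)·0.15537 = 1.1656 mg/L.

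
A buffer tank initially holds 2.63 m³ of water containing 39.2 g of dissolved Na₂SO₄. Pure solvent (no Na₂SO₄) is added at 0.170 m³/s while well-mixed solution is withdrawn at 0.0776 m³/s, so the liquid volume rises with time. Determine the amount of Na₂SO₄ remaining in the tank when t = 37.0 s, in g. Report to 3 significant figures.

Total volume: dV/dt = Q_in − Q_out = 0.092400 m³/s, so V(t) = 2.63 + 0.092400 t and V(37.0) = 6.0488 m³.
No Na₂SO₄ enters, so dm/dt = −Q_out · (m/V).
Separate: dm/m = −Q_out dt/V(t) ⇒ ln(m/m₀) = −(Q_out/(Q_in−Q_out)) ln(V/V₀).
m = m₀ (V₀/V)^(Q_out/(Q_in−Q_out)) = 39.2 × (2.63/6.0488)^(0.83983) = 19.476 g.

19.5 g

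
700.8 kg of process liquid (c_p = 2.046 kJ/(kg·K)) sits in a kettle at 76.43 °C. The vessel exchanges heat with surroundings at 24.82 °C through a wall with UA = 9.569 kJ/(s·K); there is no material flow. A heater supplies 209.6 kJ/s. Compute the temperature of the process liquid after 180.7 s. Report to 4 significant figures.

55.62 °C

Unsteady energy balance on the tank contents: M c_p dT/dt = −UA(T − T_amb) + Q̇.
dT/dt = (T_ss − T)/τ with T_ss = T_amb + Q̇/UA = 24.82 + 209.6/9.569 = 46.7241 °C, τ = M c_p/UA = 700.8·2.046/9.569 = 149.842 s.
Solution: T(t) = T_ss + (T₀ − T_ss) e^(−t/τ).
T(180.7) = 46.7241 + (29.7059)·0.299411 = 55.6183 °C.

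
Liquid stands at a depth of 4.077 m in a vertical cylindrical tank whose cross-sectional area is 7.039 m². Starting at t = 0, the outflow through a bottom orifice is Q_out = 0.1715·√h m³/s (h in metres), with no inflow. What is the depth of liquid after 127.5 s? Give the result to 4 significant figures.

With no inflow, A dh/dt = −0.1715 √h.
This is separable: 2 d(√h)/dt = −0.1715/A, so √h = √h₀ − (0.1715/(2A)) t.
√h = √4.077 − 0.1715·127.5/(2·7.039) = 2.01916 − 1.55322 = 0.465937.
h = 0.465937² = 0.217097 m.

0.2171 m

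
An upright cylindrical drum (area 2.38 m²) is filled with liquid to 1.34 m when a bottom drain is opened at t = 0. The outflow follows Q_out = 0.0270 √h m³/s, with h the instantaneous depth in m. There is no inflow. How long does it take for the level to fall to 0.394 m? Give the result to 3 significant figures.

93.4 s

A dh/dt = −Q_out = −0.0270 √h.
Separate and integrate: 2(√h − √h₀) = −(0.0270/A) t.
t = 2A(√h₀ − √h)/0.0270 = 2·2.38·(√1.34 − √0.394)/0.0270
  = 4.7600 × (1.1576 − 0.62769) / 0.0270 = 93.418 s.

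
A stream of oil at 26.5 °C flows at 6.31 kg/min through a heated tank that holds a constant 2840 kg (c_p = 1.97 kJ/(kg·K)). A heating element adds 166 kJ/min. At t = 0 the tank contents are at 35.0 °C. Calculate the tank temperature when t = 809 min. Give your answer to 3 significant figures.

39.0 °C

M c_p dT/dt = ṁ c_p (T_in − T) + Q̇.
Rearrange: dT/dt = (T_ss − T)/τ with τ = M/ṁ = 450.08 min and T_ss = T_in + Q̇/(ṁ c_p) = 39.854 °C.
T approaches T_ss exponentially: T(t) = T_ss + (T₀ − T_ss) e^(−t/τ).
T(809) = 39.854 + (-4.8540)·e^(−809/450.08) = 39.854 + (-4.8540)·0.16572 = 39.050 °C.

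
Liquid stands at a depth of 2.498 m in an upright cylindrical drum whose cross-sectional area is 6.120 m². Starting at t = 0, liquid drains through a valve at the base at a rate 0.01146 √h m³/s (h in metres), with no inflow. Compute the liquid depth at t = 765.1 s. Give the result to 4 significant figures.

A dh/dt = −Q_out = −0.01146 √h.
This is separable: 2 d(√h)/dt = −0.01146/A, so √h = √h₀ − (0.01146/(2A)) t.
√h = √2.498 − 0.01146·765.1/(2·6.120) = 1.58051 − 0.716344 = 0.864163.
h = 0.864163² = 0.746777 m.

0.7468 m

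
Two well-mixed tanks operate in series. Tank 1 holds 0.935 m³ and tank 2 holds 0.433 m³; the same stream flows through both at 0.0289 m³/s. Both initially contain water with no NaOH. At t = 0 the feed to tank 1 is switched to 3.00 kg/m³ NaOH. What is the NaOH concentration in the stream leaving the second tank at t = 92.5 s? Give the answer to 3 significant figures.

2.69 kg/m³

Species balance on tank i: dCᵢ/dt = (Cᵢ₋₁ − Cᵢ)/τᵢ with τᵢ = Vᵢ/Q.
τ₁ = 0.935/0.0289 = 32.353 s; τ₂ = 0.433/0.0289 = 14.983 s.
Solving the cascade with C₁(0)=C₂(0)=0 gives C₂(t) = C_in[1 − (τ₁ e^(−t/τ₁) − τ₂ e^(−t/τ₂))/(τ₁ − τ₂)].
At t = 92.5: e^(−t/τ₁) = 0.057321, e^(−t/τ₂) = 0.0020833.
C₂ = 3.00·[1 − (32.353·0.057321 − 14.983·0.0020833)/(17.370)] = 3.00·0.89503 = 2.6851 kg/m³.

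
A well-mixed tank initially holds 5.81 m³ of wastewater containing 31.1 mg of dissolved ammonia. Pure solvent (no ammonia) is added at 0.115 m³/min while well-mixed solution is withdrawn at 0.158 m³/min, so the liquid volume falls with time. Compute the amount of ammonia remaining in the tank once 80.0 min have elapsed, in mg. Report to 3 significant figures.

Let m(t) be the amount of ammonia. Volume: V(t) = V₀ + (Q_in − Q_out) t = 5.81 − 0.043000 t; V(80.0) = 2.3700 m³.
Solute balance: dm/dt = 0 − Q_out C = −Q_out m/V(t).
dm/m = −Q_out dt/(V₀ − 0.043000 t); integrating gives ln(m/m₀) = −(Q_out/(Q_in−Q_out)) ln(V/V₀).
m = m₀ (V₀/V)^(Q_out/(Q_in−Q_out)) = 31.1 × (5.81/2.3700)^(-3.6744) = 1.1530 mg.

1.15 mg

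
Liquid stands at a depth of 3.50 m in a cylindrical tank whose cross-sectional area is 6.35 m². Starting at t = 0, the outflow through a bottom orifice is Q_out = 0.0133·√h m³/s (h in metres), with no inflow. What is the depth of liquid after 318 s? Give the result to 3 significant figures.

2.36 m

A dh/dt = −Q_out = −0.0133 √h.
∫ h^(−1/2) dh = −(0.0133/A) ∫ dt, giving 2√h = 2√h₀ − (0.0133/A) t.
√h = √3.50 − 0.0133·318/(2·6.35) = 1.8708 − 0.33302 = 1.5378.
h = 1.5378² = 2.3648 m.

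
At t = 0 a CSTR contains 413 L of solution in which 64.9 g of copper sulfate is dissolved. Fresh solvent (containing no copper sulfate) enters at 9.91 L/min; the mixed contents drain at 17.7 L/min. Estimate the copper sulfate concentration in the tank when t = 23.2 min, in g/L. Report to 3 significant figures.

0.0756 g/L

Let m(t) be the amount of copper sulfate. Volume: V(t) = V₀ + (Q_in − Q_out) t = 413 − 7.7900 t; V(23.2) = 232.27 L.
Solute balance: dm/dt = 0 − Q_out C = −Q_out m/V(t).
Separate: dm/m = −Q_out dt/V(t) ⇒ ln(m/m₀) = −(Q_out/(Q_in−Q_out)) ln(V/V₀).
m = m₀ (V₀/V)^(Q_out/(Q_in−Q_out)) = 64.9 × (413/232.27)^(-2.2721) = 17.552 g.
C = m/V = 17.552/232.27 = 0.075565 g/L.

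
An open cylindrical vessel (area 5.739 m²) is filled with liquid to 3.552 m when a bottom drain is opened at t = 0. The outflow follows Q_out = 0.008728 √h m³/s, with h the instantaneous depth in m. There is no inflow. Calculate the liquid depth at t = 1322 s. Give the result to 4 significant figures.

Unsteady balance on liquid volume: A dh/dt = −0.008728 √h.
This is separable: 2 d(√h)/dt = −0.008728/A, so √h = √h₀ − (0.008728/(2A)) t.
√h = √3.552 − 0.008728·1322/(2·5.739) = 1.88468 − 1.00526 = 0.879411.
h = 0.879411² = 0.773364 m.

0.7734 m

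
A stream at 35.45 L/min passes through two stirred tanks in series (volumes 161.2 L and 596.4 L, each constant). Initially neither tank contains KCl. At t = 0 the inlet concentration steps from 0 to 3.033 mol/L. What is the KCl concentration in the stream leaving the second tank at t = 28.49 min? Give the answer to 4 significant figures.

2.271 mol/L

Time constants: τᵢ = Vᵢ/Q for each well-mixed tank.
τ₁ = 161.2/35.45 = 4.54725 min; τ₂ = 596.4/35.45 = 16.8237 min.
Tank 1: C₁ = C_in(1 − e^(−t/τ₁)). Tank 2 (τ₁ ≠ τ₂): C₂ = C_in[1 − (τ₁ e^(−t/τ₁) − τ₂ e^(−t/τ₂))/(τ₁ − τ₂)].
At t = 28.49: e^(−t/τ₁) = 0.00190109, e^(−t/τ₂) = 0.183885.
C₂ = 3.033·[1 − (4.54725·0.00190109 − 16.8237·0.183885)/(-12.2764)] = 3.033·0.748707 = 2.27083 mol/L.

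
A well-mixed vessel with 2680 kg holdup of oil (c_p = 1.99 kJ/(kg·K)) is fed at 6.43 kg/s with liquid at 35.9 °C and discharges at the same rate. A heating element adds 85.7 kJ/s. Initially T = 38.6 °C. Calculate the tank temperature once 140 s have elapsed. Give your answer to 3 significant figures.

M c_p dT/dt = ṁ c_p (T_in − T) + Q̇.
τ = M/ṁ = 416.80 s; T_ss = T_in + Q̇/(ṁ c_p) = 35.9 + 85.7/(6.43·1.99) = 42.598 °C.
T approaches T_ss exponentially: T(t) = T_ss + (T₀ − T_ss) e^(−t/τ).
T(140) = 42.598 + (-3.9976)·e^(−140/416.80) = 42.598 + (-3.9976)·0.71470 = 39.741 °C.

39.7 °C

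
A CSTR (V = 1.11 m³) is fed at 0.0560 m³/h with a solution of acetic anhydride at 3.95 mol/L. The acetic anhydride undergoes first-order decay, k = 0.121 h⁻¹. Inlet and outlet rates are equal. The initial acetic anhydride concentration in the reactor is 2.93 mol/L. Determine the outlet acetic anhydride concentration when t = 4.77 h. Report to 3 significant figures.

1.94 mol/L

Accumulation = in − out − consumed: V dC/dt = Q C_in − Q C − k V C.
This is linear with rate a = Q/V + k = 0.17145 h⁻¹.
C_ss = Q C_in/(Q + kV) = 1.1623 mol/L; C(t) = C_ss + (C₀ − C_ss) e^(−a t).
C(4.77) = 1.1623 + (1.7677)·e^(−0.17145·4.77) = 1.1623 + (1.7677)·0.44139 = 1.9426 mol/L.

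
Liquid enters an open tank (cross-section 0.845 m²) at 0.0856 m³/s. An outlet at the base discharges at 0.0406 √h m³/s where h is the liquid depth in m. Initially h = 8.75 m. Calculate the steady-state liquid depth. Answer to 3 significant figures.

4.45 m

A dh/dt = Q_in − 0.0406 √h. Steady state requires inflow = outflow:
Q_in = 0.0406 √h_ss ⇒ √h_ss = 0.0856/0.0406 = 2.1084.
h_ss = 2.1084² = 4.4452 m. (Since h₀ = 8.75 m > h_ss, the level will fall toward this value.)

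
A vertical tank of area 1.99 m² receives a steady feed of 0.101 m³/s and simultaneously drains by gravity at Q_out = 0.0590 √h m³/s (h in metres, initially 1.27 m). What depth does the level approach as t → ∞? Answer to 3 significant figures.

Level balance: A dh/dt = 0.101 − 0.0590 √h. Setting dh/dt = 0:
Q_in = 0.0590 √h_ss ⇒ √h_ss = 0.101/0.0590 = 1.7119.
h_ss = 1.7119² = 2.9305 m. (Since h₀ = 1.27 m < h_ss, the level will rise toward this value.)

2.93 m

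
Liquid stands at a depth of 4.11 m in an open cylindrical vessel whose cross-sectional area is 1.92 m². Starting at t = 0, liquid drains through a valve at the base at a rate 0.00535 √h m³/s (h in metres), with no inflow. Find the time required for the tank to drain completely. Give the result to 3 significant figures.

1460 s

Mass balance (ρ constant): A dh/dt = −0.00535 √h.
This is separable: 2 d(√h)/dt = −0.00535/A, so √h = √h₀ − (0.00535/(2A)) t.
Set h = 0: 2√h₀ = (0.00535/A) t_empty ⇒ t_empty = 2A√h₀/0.00535.
t_empty = 2·1.92·√4.11/0.00535 = 3.8400·2.0273/0.00535 = 1455.1 s.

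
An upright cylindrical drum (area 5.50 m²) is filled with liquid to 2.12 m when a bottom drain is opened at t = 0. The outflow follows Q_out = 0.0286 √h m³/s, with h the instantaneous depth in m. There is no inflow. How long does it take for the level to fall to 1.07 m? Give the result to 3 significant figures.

Accumulation of liquid (constant cross-section A): A dh/dt = −0.0286 √h.
Separate and integrate: 2(√h − √h₀) = −(0.0286/A) t.
t = 2A(√h₀ − √h)/0.0286 = 2·5.50·(√2.12 − √1.07)/0.0286
  = 11.000 × (1.4560 − 1.0344) / 0.0286 = 162.16 s.

162 s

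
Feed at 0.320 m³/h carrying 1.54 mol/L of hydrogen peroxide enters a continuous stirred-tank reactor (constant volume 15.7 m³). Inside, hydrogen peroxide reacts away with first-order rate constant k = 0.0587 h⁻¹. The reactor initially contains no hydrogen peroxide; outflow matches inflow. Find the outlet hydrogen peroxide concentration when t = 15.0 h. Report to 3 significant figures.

Species balance: V dC/dt = Q C_in − Q C − k V C.
dC/dt = (Q/V) C_in − (Q/V + k) C; effective rate a = Q/V + k = 0.020382 + 0.0587 = 0.079082 h⁻¹.
C_ss = Q C_in/(Q + kV) = 0.39691 mol/L; C(t) = C_ss + (C₀ − C_ss) e^(−a t).
C(15.0) = 0.39691 + (-0.39691)·e^(−0.079082·15.0) = 0.39691 + (-0.39691)·0.30537 = 0.27571 mol/L.

0.276 mol/L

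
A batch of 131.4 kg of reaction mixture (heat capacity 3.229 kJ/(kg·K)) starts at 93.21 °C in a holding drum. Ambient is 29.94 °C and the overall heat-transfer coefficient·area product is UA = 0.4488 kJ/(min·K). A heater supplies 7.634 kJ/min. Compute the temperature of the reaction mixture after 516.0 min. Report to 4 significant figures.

73.75 °C

M c_p dT/dt = −UA(T − T_amb) + Q̇.
dT/dt = (T_ss − T)/τ with T_ss = T_amb + Q̇/UA = 29.94 + 7.634/0.4488 = 46.9498 °C, τ = M c_p/UA = 131.4·3.229/0.4488 = 945.389 min.
Solution: T(t) = T_ss + (T₀ − T_ss) e^(−t/τ).
T(516.0) = 46.9498 + (46.2602)·0.579374 = 73.7518 °C.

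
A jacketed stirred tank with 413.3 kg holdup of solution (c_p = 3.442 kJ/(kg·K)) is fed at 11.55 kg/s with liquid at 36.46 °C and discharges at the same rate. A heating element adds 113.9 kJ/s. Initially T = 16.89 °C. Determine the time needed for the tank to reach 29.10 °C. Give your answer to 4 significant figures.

M c_p dT/dt = ṁ c_p (T_in − T) + Q̇.
τ = M/ṁ = 35.7835 s; T_ss = T_in + Q̇/(ṁ c_p) = 39.3250 °C.
T(t) = T_ss + (T₀ − T_ss) e^(−t/τ). Set T = 29.10:
e^(−t/τ) = (29.10 − 39.3250)/(16.89 − 39.3250) = 0.455762
t = −35.7835 · ln(0.455762) = 28.1182 s.

28.12 s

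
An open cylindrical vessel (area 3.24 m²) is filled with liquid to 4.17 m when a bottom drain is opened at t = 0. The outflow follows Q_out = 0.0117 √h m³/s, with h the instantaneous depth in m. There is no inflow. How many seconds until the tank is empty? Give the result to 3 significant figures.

1130 s

Mass balance (ρ constant): A dh/dt = −0.0117 √h.
∫ h^(−1/2) dh = −(0.0117/A) ∫ dt, giving 2√h = 2√h₀ − (0.0117/A) t.
Tank is empty when √h = 0: t_empty = 2A√h₀/0.0117.
t_empty = 2·3.24·√4.17/0.0117 = 6.4800·2.0421/0.0117 = 1131.0 s.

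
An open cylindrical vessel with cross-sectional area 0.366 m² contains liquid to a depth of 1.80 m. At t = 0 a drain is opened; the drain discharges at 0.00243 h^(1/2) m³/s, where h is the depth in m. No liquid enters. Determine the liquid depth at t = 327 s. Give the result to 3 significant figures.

With no inflow, A dh/dt = −0.00243 √h.
∫ h^(−1/2) dh = −(0.00243/A) ∫ dt, giving 2√h = 2√h₀ − (0.00243/A) t.
√h = √1.80 − 0.00243·327/(2·0.366) = 1.3416 − 1.0855 = 0.25611.
h = 0.25611² = 0.065591 m.

0.0656 m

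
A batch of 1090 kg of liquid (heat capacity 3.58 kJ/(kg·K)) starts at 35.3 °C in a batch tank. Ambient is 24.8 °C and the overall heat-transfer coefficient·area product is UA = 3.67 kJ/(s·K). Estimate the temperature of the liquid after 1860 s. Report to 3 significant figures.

Heat balance on the well-mixed liquid: M c_p dT/dt = −UA(T − T_amb).
dT/dt = (T_ss − T)/τ with T_ss = T_amb = 24.800 °C, τ = M c_p/UA = 1090·3.58/3.67 = 1063.3 s.
T approaches T_ss exponentially: T(t) = T_ss + (T₀ − T_ss) e^(−t/τ).
T(1860) = 24.800 + (10.500)·0.17389 = 26.626 °C.

26.6 °C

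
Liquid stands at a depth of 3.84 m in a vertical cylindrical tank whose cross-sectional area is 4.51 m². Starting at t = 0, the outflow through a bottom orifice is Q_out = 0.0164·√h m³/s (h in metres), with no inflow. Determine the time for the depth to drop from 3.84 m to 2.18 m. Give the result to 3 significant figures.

266 s

Volume balance on the tank: A dh/dt = −0.0164 √h.
Separate and integrate: 2(√h − √h₀) = −(0.0164/A) t.
t = 2A(√h₀ − √h)/0.0164 = 2·4.51·(√3.84 − √2.18)/0.0164
  = 9.0200 × (1.9596 − 1.4765) / 0.0164 = 265.71 s.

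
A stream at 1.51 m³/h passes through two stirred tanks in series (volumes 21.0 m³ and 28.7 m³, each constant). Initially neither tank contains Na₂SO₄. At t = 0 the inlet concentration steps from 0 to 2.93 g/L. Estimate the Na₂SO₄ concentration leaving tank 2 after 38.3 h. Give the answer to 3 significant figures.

Time constants: τᵢ = Vᵢ/Q for each well-mixed tank.
τ₁ = 21.0/1.51 = 13.907 h; τ₂ = 28.7/1.51 = 19.007 h.
Solving the cascade with C₁(0)=C₂(0)=0 gives C₂(t) = C_in[1 − (τ₁ e^(−t/τ₁) − τ₂ e^(−t/τ₂))/(τ₁ − τ₂)].
At t = 38.3: e^(−t/τ₁) = 0.063676, e^(−t/τ₂) = 0.13331.
C₂ = 2.93·[1 − (13.907·0.063676 − 19.007·0.13331)/(-5.0993)] = 2.93·0.67678 = 1.9830 g/L.

1.98 g/L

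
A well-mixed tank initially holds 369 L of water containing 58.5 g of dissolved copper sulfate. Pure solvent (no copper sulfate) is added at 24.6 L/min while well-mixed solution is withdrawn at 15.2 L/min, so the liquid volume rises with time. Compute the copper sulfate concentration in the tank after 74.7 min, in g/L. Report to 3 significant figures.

Let m(t) be the amount of copper sulfate. Volume: V(t) = V₀ + (Q_in − Q_out) t = 369 + 9.4000 t; V(74.7) = 1071.2 L.
Species balance (pure solvent in): dm/dt = −Q_out · m/V(t).
Separate: dm/m = −Q_out dt/V(t) ⇒ ln(m/m₀) = −(Q_out/(Q_in−Q_out)) ln(V/V₀).
m = m₀ (V₀/V)^(Q_out/(Q_in−Q_out)) = 58.5 × (369/1071.2)^(1.6170) = 10.441 g.
C = m/V = 10.441/1071.2 = 0.0097471 g/L.

0.00975 g/L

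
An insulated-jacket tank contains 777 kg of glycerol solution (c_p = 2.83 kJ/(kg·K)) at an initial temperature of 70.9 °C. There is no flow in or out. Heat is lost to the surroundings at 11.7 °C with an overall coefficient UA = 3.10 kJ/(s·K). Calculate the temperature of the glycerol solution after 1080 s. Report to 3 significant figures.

First-law balance (no shaft work): M c_p dT/dt = −UA(T − T_amb).
dT/dt = (T_ss − T)/τ with T_ss = T_amb = 11.700 °C, τ = M c_p/UA = 777·2.83/3.10 = 709.33 s.
This is linear first-order; T(t) = T_ss + (T₀ − T_ss) e^(−t/τ).
T(1080) = 11.700 + (59.200)·0.21815 = 24.614 °C.

24.6 °C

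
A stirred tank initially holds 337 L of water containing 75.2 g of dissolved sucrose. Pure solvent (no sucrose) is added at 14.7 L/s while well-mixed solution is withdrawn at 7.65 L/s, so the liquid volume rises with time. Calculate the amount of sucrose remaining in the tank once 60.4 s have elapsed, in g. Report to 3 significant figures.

31.0 g

Let m(t) be the amount of sucrose. Volume: V(t) = V₀ + (Q_in − Q_out) t = 337 + 7.0500 t; V(60.4) = 762.82 L.
Species balance (pure solvent in): dm/dt = −Q_out · m/V(t).
dm/m = −Q_out dt/(V₀ + 7.0500 t); integrating gives ln(m/m₀) = −(Q_out/(Q_in−Q_out)) ln(V/V₀).
m = m₀ (V₀/V)^(Q_out/(Q_in−Q_out)) = 75.2 × (337/762.82)^(1.0851) = 30.991 g.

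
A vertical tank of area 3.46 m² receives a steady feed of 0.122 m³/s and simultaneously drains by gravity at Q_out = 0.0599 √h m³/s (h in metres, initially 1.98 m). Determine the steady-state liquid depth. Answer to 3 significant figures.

4.15 m

Level balance: A dh/dt = 0.122 − 0.0599 √h. Setting dh/dt = 0:
Q_in = 0.0599 √h_ss ⇒ √h_ss = 0.122/0.0599 = 2.0367.
h_ss = 2.0367² = 4.1483 m. (Since h₀ = 1.98 m < h_ss, the level will rise toward this value.)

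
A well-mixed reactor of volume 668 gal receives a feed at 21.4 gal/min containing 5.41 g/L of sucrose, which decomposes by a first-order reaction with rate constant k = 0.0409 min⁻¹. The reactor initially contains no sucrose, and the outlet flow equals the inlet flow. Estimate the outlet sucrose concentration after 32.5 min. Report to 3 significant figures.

2.15 g/L

Accumulation = in − out − consumed: V dC/dt = Q C_in − Q C − k V C.
dC/dt = (Q/V) C_in − (Q/V + k) C; effective rate a = Q/V + k = 0.032036 + 0.0409 = 0.072936 min⁻¹.
C_ss = Q C_in/(Q + kV) = 2.3763 g/L; C(t) = C_ss + (C₀ − C_ss) e^(−a t).
C(32.5) = 2.3763 + (-2.3763)·e^(−0.072936·32.5) = 2.3763 + (-2.3763)·0.093442 = 2.1542 g/L.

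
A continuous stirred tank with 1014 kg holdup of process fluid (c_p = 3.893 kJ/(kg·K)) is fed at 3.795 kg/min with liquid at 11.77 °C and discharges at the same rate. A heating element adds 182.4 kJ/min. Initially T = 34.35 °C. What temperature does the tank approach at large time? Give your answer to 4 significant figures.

24.12 °C

First-law balance (no shaft work): M c_p dT/dt = ṁ c_p (T_in − T) + 182.4.
At steady state dT/dt = 0 ⇒ T_ss = T_in + Q̇/(ṁ c_p) = 11.77 + 182.4/(3.795·3.893) = 24.1161 °C.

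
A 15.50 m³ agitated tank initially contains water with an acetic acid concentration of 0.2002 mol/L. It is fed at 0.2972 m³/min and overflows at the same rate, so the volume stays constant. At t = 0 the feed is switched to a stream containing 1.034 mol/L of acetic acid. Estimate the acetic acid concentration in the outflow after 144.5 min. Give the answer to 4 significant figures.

Accumulation = in − out for the solute gives V dC/dt = Q(C_in − C).
So dC/dt = (C_in − C)/τ with τ = V/Q = 15.50/0.2972 = 52.1534 min.
Integrating: C(t) = C_in + (C₀ − C_in) e^(−t/τ).
C(144.5) = 1.034 + (0.2002 − 1.034)·e^(−144.5/52.1534) = 1.034 + (-0.833800)·0.0626200 = 0.981787 mol/L.

0.9818 mol/L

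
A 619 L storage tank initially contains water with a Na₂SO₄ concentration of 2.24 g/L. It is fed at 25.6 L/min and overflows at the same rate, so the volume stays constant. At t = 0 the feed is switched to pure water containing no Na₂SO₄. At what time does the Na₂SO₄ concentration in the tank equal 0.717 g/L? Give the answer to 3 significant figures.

Unsteady species balance (constant V, well mixed): V dC/dt = Q(C_in − C), so τ = V/Q = 24.180 min.
C(t) = C_in + (C₀ − C_in) e^(−t/τ). Set C = 0.717 and solve for t:
e^(−t/τ) = (C − C_in)/(C₀ − C_in) = (0.717 − 0)/(2.24 − 0) = 0.32009
t = −τ ln(…) = 24.180 × 1.1392 = 27.544 min.

27.5 min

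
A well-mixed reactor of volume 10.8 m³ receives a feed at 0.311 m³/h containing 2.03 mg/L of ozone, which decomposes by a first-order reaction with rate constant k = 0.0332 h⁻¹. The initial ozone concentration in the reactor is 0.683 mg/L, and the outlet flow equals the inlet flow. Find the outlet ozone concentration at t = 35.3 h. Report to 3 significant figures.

0.914 mg/L

V dC/dt = Q(C_in − C) − k V C.
dC/dt = (Q/V) C_in − (Q/V + k) C; effective rate a = Q/V + k = 0.028796 + 0.0332 = 0.061996 h⁻¹.
C_ss = Q C_in/(Q + kV) = 0.94290 mg/L; C(t) = C_ss + (C₀ − C_ss) e^(−a t).
C(35.3) = 0.94290 + (-0.25990)·e^(−0.061996·35.3) = 0.94290 + (-0.25990)·0.11209 = 0.91377 mg/L.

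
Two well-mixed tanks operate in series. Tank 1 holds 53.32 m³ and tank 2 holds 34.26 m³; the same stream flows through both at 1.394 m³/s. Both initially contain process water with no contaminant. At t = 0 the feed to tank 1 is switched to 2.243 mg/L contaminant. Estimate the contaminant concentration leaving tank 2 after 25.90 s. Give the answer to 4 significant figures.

Time constants: τᵢ = Vᵢ/Q for each well-mixed tank.
τ₁ = 53.32/1.394 = 38.2496 s; τ₂ = 34.26/1.394 = 24.5768 s.
Tank 1: C₁ = C_in(1 − e^(−t/τ₁)). Tank 2 (τ₁ ≠ τ₂): C₂ = C_in[1 − (τ₁ e^(−t/τ₁) − τ₂ e^(−t/τ₂))/(τ₁ − τ₂)].
At t = 25.90: e^(−t/τ₁) = 0.508073, e^(−t/τ₂) = 0.348596.
C₂ = 2.243·[1 − (38.2496·0.508073 − 24.5768·0.348596)/(13.6729)] = 2.243·0.205271 = 0.460422 mg/L.

0.4604 mg/L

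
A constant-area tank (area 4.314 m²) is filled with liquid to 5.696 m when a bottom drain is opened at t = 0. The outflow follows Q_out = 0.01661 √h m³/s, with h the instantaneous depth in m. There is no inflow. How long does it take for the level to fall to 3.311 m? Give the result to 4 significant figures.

A dh/dt = −Q_out = −0.01661 √h.
This is separable: 2 d(√h)/dt = −0.01661/A, so √h = √h₀ − (0.01661/(2A)) t.
t = 2A(√h₀ − √h)/0.01661 = 2·4.314·(√5.696 − √3.311)/0.01661
  = 8.62800 × (2.38663 − 1.81962) / 0.01661 = 294.533 s.

294.5 s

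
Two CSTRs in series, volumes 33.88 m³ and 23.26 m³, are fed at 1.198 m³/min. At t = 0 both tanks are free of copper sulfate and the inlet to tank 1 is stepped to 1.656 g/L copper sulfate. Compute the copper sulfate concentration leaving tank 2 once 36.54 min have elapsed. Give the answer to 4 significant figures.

0.7571 g/L

Species balance on tank i: dCᵢ/dt = (Cᵢ₋₁ − Cᵢ)/τᵢ with τᵢ = Vᵢ/Q.
τ₁ = 33.88/1.198 = 28.2805 min; τ₂ = 23.26/1.198 = 19.4157 min.
Tank 1: C₁ = C_in(1 − e^(−t/τ₁)). Tank 2 (τ₁ ≠ τ₂): C₂ = C_in[1 − (τ₁ e^(−t/τ₁) − τ₂ e^(−t/τ₂))/(τ₁ − τ₂)].
At t = 36.54: e^(−t/τ₁) = 0.274705, e^(−t/τ₂) = 0.152288.
C₂ = 1.656·[1 − (28.2805·0.274705 − 19.4157·0.152288)/(8.86477)] = 1.656·0.457176 = 0.757084 g/L.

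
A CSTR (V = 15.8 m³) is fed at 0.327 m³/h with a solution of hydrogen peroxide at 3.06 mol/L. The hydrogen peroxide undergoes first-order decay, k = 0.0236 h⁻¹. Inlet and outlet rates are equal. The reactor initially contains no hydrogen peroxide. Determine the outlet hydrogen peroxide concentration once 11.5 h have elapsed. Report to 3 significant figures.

Species balance: V dC/dt = Q C_in − Q C − k V C.
dC/dt = (Q/V) C_in − (Q/V + k) C; effective rate a = Q/V + k = 0.020696 + 0.0236 = 0.044296 h⁻¹.
C_ss = Q C_in/(Q + kV) = 1.4297 mol/L; C(t) = C_ss + (C₀ − C_ss) e^(−a t).
C(11.5) = 1.4297 + (-1.4297)·e^(−0.044296·11.5) = 1.4297 + (-1.4297)·0.60085 = 0.57066 mol/L.

0.571 mol/L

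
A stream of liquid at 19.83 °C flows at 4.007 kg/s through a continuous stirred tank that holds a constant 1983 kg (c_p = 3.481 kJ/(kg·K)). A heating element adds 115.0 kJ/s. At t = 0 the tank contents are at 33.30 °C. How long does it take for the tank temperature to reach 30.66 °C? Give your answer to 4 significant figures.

348.2 s

M c_p dT/dt = ṁ c_p (T_in − T) + Q̇.
τ = M/ṁ = 494.884 s; T_ss = T_in + Q̇/(ṁ c_p) = 28.0747 °C.
T(t) = T_ss + (T₀ − T_ss) e^(−t/τ). Set T = 30.66:
e^(−t/τ) = (30.66 − 28.0747)/(33.30 − 28.0747) = 0.494767
t = −494.884 · ln(0.494767) = 348.235 s.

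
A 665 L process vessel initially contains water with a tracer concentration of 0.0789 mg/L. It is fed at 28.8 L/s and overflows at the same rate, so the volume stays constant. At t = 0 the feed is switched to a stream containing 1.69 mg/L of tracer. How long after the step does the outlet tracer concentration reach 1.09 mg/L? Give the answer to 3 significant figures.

Accumulation = in − out for the solute gives V dC/dt = Q(C_in − C), so τ = V/Q = 23.090 s.
C(t) = C_in + (C₀ − C_in) e^(−t/τ). Set C = 1.09 and solve for t:
e^(−t/τ) = (C − C_in)/(C₀ − C_in) = (1.09 − 1.69)/(0.0789 − 1.69) = 0.37242
t = −τ ln(…) = 23.090 × 0.98774 = 22.807 s.

22.8 s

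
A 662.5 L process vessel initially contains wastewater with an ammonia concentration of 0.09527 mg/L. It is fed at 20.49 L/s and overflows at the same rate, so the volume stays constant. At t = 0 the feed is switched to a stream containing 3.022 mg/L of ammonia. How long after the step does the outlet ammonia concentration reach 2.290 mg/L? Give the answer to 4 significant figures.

44.81 s

Species balance: V dC/dt = Q(C_in − C) ⇒ τ = V/Q = 32.3328 s.
C(t) = C_in + (C₀ − C_in) e^(−t/τ). Set C = 2.290 and solve for t:
e^(−t/τ) = (C − C_in)/(C₀ − C_in) = (2.290 − 3.022)/(0.09527 − 3.022) = 0.250108
t = −τ ln(…) = 32.3328 × 1.38586 = 44.8088 s.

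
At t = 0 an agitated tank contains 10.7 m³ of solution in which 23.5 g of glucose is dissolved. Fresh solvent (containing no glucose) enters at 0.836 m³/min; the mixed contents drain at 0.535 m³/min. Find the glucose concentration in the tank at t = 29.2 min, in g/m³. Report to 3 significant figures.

Total volume: dV/dt = Q_in − Q_out = 0.30100 m³/min, so V(t) = 10.7 + 0.30100 t and V(29.2) = 19.489 m³.
Solute balance: dm/dt = 0 − Q_out C = −Q_out m/V(t).
dm/m = −Q_out dt/(V₀ + 0.30100 t); integrating gives ln(m/m₀) = −(Q_out/(Q_in−Q_out)) ln(V/V₀).
m = m₀ (V₀/V)^(Q_out/(Q_in−Q_out)) = 23.5 × (10.7/19.489)^(1.7774) = 8.0949 g.
C = m/V = 8.0949/19.489 = 0.41535 g/m³.

0.415 g/m³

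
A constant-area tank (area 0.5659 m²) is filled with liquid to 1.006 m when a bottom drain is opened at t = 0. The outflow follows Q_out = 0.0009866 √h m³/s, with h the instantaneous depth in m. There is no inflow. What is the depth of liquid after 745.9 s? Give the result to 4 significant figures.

Accumulation of liquid (constant cross-section A): A dh/dt = −0.0009866 √h.
Separate and integrate: 2(√h − √h₀) = −(0.0009866/A) t.
√h = √1.006 − 0.0009866·745.9/(2·0.5659) = 1.00300 − 0.650208 = 0.352788.
h = 0.352788² = 0.124459 m.

0.1245 m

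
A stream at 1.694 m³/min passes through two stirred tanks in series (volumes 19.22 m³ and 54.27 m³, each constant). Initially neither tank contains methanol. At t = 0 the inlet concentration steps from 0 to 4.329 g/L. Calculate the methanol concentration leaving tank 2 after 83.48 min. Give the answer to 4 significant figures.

3.836 g/L

Time constants: τᵢ = Vᵢ/Q for each well-mixed tank.
τ₁ = 19.22/1.694 = 11.3459 min; τ₂ = 54.27/1.694 = 32.0366 min.
Solving the cascade with C₁(0)=C₂(0)=0 gives C₂(t) = C_in[1 − (τ₁ e^(−t/τ₁) − τ₂ e^(−t/τ₂))/(τ₁ − τ₂)].
At t = 83.48: e^(−t/τ₁) = 0.000637659, e^(−t/τ₂) = 0.0738463.
C₂ = 4.329·[1 − (11.3459·0.000637659 − 32.0366·0.0738463)/(-20.6907)] = 4.329·0.886009 = 3.83553 g/L.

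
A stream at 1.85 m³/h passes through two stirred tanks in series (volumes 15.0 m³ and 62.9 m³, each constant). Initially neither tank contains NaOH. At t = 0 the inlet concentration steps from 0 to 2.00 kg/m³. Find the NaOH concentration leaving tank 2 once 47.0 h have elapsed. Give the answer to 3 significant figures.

1.34 kg/m³

Time constants: τᵢ = Vᵢ/Q for each well-mixed tank.
τ₁ = 15.0/1.85 = 8.1081 h; τ₂ = 62.9/1.85 = 34.000 h.
Tank 1: C₁ = C_in(1 − e^(−t/τ₁)). Tank 2 (τ₁ ≠ τ₂): C₂ = C_in[1 − (τ₁ e^(−t/τ₁) − τ₂ e^(−t/τ₂))/(τ₁ − τ₂)].
At t = 47.0: e^(−t/τ₁) = 0.0030377, e^(−t/τ₂) = 0.25099.
C₂ = 2.00·[1 − (8.1081·0.0030377 − 34.000·0.25099)/(-25.892)] = 2.00·0.67137 = 1.3427 kg/m³.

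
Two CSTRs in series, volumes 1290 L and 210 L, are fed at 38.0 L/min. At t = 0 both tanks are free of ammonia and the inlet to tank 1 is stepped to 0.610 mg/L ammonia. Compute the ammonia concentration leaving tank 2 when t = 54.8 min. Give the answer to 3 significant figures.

0.465 mg/L

Each tank obeys Vᵢ dCᵢ/dt = Q(Cᵢ₋₁ − Cᵢ), so τᵢ = Vᵢ/Q.
τ₁ = 1290/38.0 = 33.947 min; τ₂ = 210/38.0 = 5.5263 min.
Solving the cascade with C₁(0)=C₂(0)=0 gives C₂(t) = C_in[1 − (τ₁ e^(−t/τ₁) − τ₂ e^(−t/τ₂))/(τ₁ − τ₂)].
At t = 54.8: e^(−t/τ₁) = 0.19904, e^(−t/τ₂) = 4.9369e-05.
C₂ = 0.610·[1 − (33.947·0.19904 − 5.5263·4.9369e-05)/(28.421)] = 0.610·0.76227 = 0.46499 mg/L.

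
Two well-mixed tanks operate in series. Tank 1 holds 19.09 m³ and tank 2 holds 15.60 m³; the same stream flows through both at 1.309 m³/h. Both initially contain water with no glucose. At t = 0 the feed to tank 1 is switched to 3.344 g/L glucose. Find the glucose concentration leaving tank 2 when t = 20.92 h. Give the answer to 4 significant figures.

1.570 g/L

Each tank obeys Vᵢ dCᵢ/dt = Q(Cᵢ₋₁ − Cᵢ), so τᵢ = Vᵢ/Q.
τ₁ = 19.09/1.309 = 14.5837 h; τ₂ = 15.60/1.309 = 11.9175 h.
Tank 1: C₁ = C_in(1 − e^(−t/τ₁)). Tank 2 (τ₁ ≠ τ₂): C₂ = C_in[1 − (τ₁ e^(−t/τ₁) − τ₂ e^(−t/τ₂))/(τ₁ − τ₂)].
At t = 20.92: e^(−t/τ₁) = 0.238239, e^(−t/τ₂) = 0.172838.
C₂ = 3.344·[1 − (14.5837·0.238239 − 11.9175·0.172838)/(2.66616)] = 3.344·0.469425 = 1.56976 g/L.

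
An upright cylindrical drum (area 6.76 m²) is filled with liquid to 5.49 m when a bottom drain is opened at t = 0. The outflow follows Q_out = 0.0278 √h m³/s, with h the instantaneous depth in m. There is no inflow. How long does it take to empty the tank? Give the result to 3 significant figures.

1140 s

A dh/dt = −Q_out = −0.0278 √h.
Separate and integrate: 2(√h − √h₀) = −(0.0278/A) t.
Set h = 0: 2√h₀ = (0.0278/A) t_empty ⇒ t_empty = 2A√h₀/0.0278.
t_empty = 2·6.76·√5.49/0.0278 = 13.520·2.3431/0.0278 = 1139.5 s.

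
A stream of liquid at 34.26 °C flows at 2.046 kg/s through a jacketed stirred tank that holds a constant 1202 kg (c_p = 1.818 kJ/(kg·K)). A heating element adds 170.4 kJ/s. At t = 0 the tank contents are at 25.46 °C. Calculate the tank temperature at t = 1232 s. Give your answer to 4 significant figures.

M c_p dT/dt = ṁ c_p (T_in − T) + Q̇.
τ = M/ṁ = 587.488 s; T_ss = T_in + Q̇/(ṁ c_p) = 34.26 + 170.4/(2.046·1.818) = 80.0710 °C.
Integrating: T(t) = T_ss + (T₀ − T_ss) e^(−t/τ).
T(1232) = 80.0710 + (-54.6110)·e^(−1232/587.488) = 80.0710 + (-54.6110)·0.122816 = 73.3639 °C.

73.36 °C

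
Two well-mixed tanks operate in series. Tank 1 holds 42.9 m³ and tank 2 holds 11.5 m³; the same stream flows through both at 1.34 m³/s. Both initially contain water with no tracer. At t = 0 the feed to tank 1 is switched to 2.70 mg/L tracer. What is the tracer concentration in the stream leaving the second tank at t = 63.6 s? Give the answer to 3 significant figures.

2.19 mg/L

Time constants: τᵢ = Vᵢ/Q for each well-mixed tank.
τ₁ = 42.9/1.34 = 32.015 s; τ₂ = 11.5/1.34 = 8.5821 s.
Solving the cascade with C₁(0)=C₂(0)=0 gives C₂(t) = C_in[1 − (τ₁ e^(−t/τ₁) − τ₂ e^(−t/τ₂))/(τ₁ − τ₂)].
At t = 63.6: e^(−t/τ₁) = 0.13716, e^(−t/τ₂) = 0.00060470.
C₂ = 2.70·[1 − (32.015·0.13716 − 8.5821·0.00060470)/(23.433)] = 2.70·0.81282 = 2.1946 mg/L.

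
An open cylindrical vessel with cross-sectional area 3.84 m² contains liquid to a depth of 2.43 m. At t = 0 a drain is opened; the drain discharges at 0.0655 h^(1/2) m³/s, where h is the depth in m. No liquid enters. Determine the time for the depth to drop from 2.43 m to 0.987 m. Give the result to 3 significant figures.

With no inflow, A dh/dt = −0.0655 √h.
This is separable: 2 d(√h)/dt = −0.0655/A, so √h = √h₀ − (0.0655/(2A)) t.
t = 2A(√h₀ − √h)/0.0655 = 2·3.84·(√2.43 − √0.987)/0.0655
  = 7.6800 × (1.5588 − 0.99348) / 0.0655 = 66.290 s.

66.3 s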